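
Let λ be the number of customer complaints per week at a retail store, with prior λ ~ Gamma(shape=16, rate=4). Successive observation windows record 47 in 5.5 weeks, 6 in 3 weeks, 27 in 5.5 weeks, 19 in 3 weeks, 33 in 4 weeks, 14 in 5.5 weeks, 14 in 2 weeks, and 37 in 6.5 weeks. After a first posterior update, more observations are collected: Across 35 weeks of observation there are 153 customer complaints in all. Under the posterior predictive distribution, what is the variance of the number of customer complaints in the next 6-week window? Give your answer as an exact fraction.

43920/1369

Total count: 47 + 6 + 27 + 19 + 33 + 14 + 14 + 37 = 197.
Total exposure: 5.5 + 3 + 5.5 + 3 + 4 + 5.5 + 2 + 6.5 = 35 weeks.
After the first batch: Gamma(16 + 197, 4 + 35) = Gamma(213, 39).
Total count 153 over total exposure 35 weeks.
After the second batch: Gamma(213 + 153, 39 + 35) = Gamma(366, 74).
The posterior predictive for a window of length T is Negative Binomial with variance T·α'·(β'+T)/β'² = 6·366·80/5476 = 43920/1369.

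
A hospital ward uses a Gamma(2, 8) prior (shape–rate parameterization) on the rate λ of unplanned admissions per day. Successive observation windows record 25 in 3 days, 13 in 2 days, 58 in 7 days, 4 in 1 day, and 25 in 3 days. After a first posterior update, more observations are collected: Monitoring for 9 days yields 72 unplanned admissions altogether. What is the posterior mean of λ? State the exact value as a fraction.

199/33

Total count: 25 + 13 + 58 + 4 + 25 = 125.
Total exposure: 3 + 2 + 7 + 1 + 3 = 16 days.
After the first batch: Gamma(2 + 125, 8 + 16) = Gamma(127, 24).
Total count 72 over total exposure 9 days.
After the second batch: Gamma(127 + 72, 24 + 9) = Gamma(199, 33).
Posterior mean = α'/β' = 199/33.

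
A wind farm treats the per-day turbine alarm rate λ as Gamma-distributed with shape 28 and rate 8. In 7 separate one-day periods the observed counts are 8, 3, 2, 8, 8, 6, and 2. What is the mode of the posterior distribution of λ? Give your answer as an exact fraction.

64/15

Total count: 8 + 3 + 2 + 8 + 8 + 6 + 2 = 37.
Total exposure: 7 days.
Gamma(α, β) with Poisson data over total exposure Σt gives posterior Gamma(α+Σx, β+Σt) = Gamma(65, 15).
Posterior mode = (α'−1)/β' = 64/15.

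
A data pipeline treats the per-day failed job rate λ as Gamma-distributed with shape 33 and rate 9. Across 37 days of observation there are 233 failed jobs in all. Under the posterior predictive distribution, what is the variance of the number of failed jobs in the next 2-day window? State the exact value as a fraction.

6384/529

Total count 233 over total exposure 37 days.
Conjugate update: add total count to the shape and total exposure to the rate, giving Gamma(266, 46).
The posterior predictive for a window of length T is Negative Binomial with variance T·α'·(β'+T)/β'² = 2·266·48/2116 = 6384/529.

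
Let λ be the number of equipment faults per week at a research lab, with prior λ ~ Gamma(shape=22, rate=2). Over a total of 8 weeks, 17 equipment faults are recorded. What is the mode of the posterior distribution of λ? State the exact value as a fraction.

19/5

Total count 17 over total exposure 8 weeks.
Posterior: α' = 22 + 17 = 39, β' = 2 + 8 = 10.
Posterior mode = (α'−1)/β' = 38/10 = 19/5.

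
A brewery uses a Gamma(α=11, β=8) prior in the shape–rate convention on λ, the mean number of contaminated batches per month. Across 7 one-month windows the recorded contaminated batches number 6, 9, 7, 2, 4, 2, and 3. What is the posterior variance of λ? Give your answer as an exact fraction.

Total count: 6 + 9 + 7 + 2 + 4 + 2 + 3 = 33.
Total exposure: 7 months.
The Gamma prior is conjugate for the Poisson rate, so λ | data ~ Gamma(11+33, 8+7) = Gamma(44, 15).
Posterior variance = α'/β'² = 44/225.

44/225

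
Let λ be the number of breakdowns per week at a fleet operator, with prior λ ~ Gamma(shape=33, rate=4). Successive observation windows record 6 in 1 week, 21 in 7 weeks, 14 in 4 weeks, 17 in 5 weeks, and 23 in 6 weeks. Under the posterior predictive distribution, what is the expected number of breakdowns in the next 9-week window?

Total count: 6 + 21 + 14 + 17 + 23 = 81.
Total exposure: 1 + 7 + 4 + 5 + 6 = 23 weeks.
By Gamma–Poisson conjugacy, the posterior is Gamma(α + Σx, β + Σt) = Gamma(33 + 81, 4 + 23) = Gamma(114, 27).
Predictive mean over a 9-week window = T·E[λ|data] = 9·114/27 = 38.

38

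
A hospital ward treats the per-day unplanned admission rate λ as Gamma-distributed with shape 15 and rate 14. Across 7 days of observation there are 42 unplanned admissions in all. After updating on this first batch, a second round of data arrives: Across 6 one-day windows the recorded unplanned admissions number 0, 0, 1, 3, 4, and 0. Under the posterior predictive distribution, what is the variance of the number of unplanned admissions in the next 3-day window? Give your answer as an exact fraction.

Total count 42 over total exposure 7 days.
After the first batch: Gamma(15 + 42, 14 + 7) = Gamma(57, 21).
Total count: 0 + 0 + 1 + 3 + 4 + 0 = 8.
Total exposure: 6 days.
After the second batch: Gamma(57 + 8, 21 + 6) = Gamma(65, 27).
The posterior predictive for a window of length T is Negative Binomial with variance T·α'·(β'+T)/β'² = 3·65·30/729 = 650/81.

650/81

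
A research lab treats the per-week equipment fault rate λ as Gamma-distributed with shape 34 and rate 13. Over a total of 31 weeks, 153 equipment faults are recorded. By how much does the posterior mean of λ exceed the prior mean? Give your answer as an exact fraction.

Total count 153 over total exposure 31 weeks.
By Gamma–Poisson conjugacy, the posterior is Gamma(α + Σx, β + Σt) = Gamma(34 + 153, 13 + 31) = Gamma(187, 44).
Posterior mean = 187/44 = 17/4; prior mean = 34/13 = 34/13. Difference = 17/4 − 34/13 = 85/52.

85/52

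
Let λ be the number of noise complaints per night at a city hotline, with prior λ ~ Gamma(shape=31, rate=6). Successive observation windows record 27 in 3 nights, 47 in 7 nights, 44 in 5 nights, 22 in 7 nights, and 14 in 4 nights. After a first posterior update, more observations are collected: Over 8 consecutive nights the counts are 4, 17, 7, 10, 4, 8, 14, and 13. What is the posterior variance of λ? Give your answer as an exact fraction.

131/800

Total count: 27 + 47 + 44 + 22 + 14 = 154.
Total exposure: 3 + 7 + 5 + 7 + 4 = 26 nights.
After the first batch: Gamma(31 + 154, 6 + 26) = Gamma(185, 32).
Total count: 4 + 17 + 7 + 10 + 4 + 8 + 14 + 13 = 77.
Total exposure: 8 nights.
After the second batch: Gamma(185 + 77, 32 + 8) = Gamma(262, 40).
Posterior variance = α'/β'² = 262/1600 = 131/800.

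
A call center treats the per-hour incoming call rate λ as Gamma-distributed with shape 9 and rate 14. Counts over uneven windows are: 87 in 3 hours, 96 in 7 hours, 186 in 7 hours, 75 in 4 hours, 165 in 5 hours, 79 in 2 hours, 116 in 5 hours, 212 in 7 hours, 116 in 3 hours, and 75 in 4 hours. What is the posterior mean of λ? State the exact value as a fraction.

Total count: 87 + 96 + 186 + 75 + 165 + 79 + 116 + 212 + 116 + 75 = 1207.
Total exposure: 3 + 7 + 7 + 4 + 5 + 2 + 5 + 7 + 3 + 4 = 47 hours.
By Gamma–Poisson conjugacy, the posterior is Gamma(α + Σx, β + Σt) = Gamma(9 + 1207, 14 + 47) = Gamma(1216, 61).
Posterior mean = α'/β' = 1216/61.

1216/61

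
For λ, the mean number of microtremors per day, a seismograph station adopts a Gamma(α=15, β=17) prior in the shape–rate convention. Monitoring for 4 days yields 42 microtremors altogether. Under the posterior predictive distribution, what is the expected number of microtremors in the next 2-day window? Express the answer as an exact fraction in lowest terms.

38/7

Total count 42 over total exposure 4 days.
Posterior: α' = 15 + 42 = 57, β' = 17 + 4 = 21.
Predictive mean over a 2-day window = T·E[λ|data] = 2·57/21 = 38/7.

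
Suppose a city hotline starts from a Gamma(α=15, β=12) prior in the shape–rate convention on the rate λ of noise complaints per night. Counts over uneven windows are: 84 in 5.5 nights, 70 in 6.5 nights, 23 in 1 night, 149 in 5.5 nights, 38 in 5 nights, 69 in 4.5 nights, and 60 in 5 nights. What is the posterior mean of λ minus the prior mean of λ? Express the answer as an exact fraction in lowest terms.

Total count: 84 + 70 + 23 + 149 + 38 + 69 + 60 = 493.
Total exposure: 5.5 + 6.5 + 1 + 5.5 + 5 + 4.5 + 5 = 33 nights.
The Gamma prior is conjugate for the Poisson rate, so λ | data ~ Gamma(15+493, 12+33) = Gamma(508, 45).
Posterior mean = 508/45 = 508/45; prior mean = 15/12 = 5/4. Difference = 508/45 − 5/4 = 1807/180.

1807/180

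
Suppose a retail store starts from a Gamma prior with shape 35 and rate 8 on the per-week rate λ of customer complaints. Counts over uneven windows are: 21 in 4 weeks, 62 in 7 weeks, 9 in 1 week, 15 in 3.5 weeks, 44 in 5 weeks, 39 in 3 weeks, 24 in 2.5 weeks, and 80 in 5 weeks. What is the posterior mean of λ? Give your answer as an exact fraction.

Total count: 21 + 62 + 9 + 15 + 44 + 39 + 24 + 80 = 294.
Total exposure: 4 + 7 + 1 + 3.5 + 5 + 3 + 2.5 + 5 = 31 weeks.
The Gamma prior is conjugate for the Poisson rate, so λ | data ~ Gamma(35+294, 8+31) = Gamma(329, 39).
Posterior mean = α'/β' = 329/39.

329/39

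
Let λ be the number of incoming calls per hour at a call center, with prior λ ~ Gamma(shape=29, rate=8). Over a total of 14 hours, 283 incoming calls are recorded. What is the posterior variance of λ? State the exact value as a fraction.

78/121

Total count 283 over total exposure 14 hours.
Gamma(α, β) with Poisson data over total exposure Σt gives posterior Gamma(α+Σx, β+Σt) = Gamma(312, 22).
Posterior variance = α'/β'² = 312/484 = 78/121.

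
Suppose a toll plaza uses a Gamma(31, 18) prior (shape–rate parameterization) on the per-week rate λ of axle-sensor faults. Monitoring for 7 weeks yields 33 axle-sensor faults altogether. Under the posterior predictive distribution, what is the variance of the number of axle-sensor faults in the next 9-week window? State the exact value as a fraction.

Total count 33 over total exposure 7 weeks.
Conjugate update: add total count to the shape and total exposure to the rate, giving Gamma(64, 25).
The posterior predictive for a window of length T is Negative Binomial with variance T·α'·(β'+T)/β'² = 9·64·34/625 = 19584/625.

19584/625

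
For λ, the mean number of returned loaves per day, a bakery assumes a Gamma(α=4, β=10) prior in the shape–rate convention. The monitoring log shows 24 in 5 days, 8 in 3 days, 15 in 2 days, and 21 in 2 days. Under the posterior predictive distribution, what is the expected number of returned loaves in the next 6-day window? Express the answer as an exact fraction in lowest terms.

Total count: 24 + 8 + 15 + 21 = 68.
Total exposure: 5 + 3 + 2 + 2 = 12 days.
Conjugate update: add total count to the shape and total exposure to the rate, giving Gamma(72, 22).
Predictive mean over a 6-day window = T·E[λ|data] = 6·72/22 = 216/11.

216/11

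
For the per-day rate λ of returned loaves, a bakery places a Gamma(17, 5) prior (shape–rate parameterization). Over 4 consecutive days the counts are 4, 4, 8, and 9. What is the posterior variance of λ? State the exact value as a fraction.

14/27

Total count: 4 + 4 + 8 + 9 = 25.
Total exposure: 4 days.
Conjugate update: add total count to the shape and total exposure to the rate, giving Gamma(42, 9).
Posterior variance = α'/β'² = 42/81 = 14/27.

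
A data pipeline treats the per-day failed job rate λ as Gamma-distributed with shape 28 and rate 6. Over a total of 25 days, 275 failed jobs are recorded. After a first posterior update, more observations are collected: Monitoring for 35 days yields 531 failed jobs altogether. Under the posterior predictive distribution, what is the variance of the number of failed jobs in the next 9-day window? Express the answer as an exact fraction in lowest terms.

Total count 275 over total exposure 25 days.
After the first batch: Gamma(28 + 275, 6 + 25) = Gamma(303, 31).
Total count 531 over total exposure 35 days.
After the second batch: Gamma(303 + 531, 31 + 35) = Gamma(834, 66).
The posterior predictive for a window of length T is Negative Binomial with variance T·α'·(β'+T)/β'² = 9·834·75/4356 = 31275/242.

31275/242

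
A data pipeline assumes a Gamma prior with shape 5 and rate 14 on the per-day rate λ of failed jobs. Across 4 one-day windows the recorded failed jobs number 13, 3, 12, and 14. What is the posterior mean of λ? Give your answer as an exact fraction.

47/18

Total count: 13 + 3 + 12 + 14 = 42.
Total exposure: 4 days.
Gamma(α, β) with Poisson data over total exposure Σt gives posterior Gamma(α+Σx, β+Σt) = Gamma(47, 18).
Posterior mean = α'/β' = 47/18.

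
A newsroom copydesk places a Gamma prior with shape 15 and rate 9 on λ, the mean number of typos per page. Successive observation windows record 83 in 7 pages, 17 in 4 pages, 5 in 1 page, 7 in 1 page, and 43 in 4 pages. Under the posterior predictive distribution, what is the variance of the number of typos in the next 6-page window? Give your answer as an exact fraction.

8160/169

Total count: 83 + 17 + 5 + 7 + 43 = 155.
Total exposure: 7 + 4 + 1 + 1 + 4 = 17 pages.
Gamma(α, β) with Poisson data over total exposure Σt gives posterior Gamma(α+Σx, β+Σt) = Gamma(170, 26).
The posterior predictive for a window of length T is Negative Binomial with variance T·α'·(β'+T)/β'² = 6·170·32/676 = 8160/169.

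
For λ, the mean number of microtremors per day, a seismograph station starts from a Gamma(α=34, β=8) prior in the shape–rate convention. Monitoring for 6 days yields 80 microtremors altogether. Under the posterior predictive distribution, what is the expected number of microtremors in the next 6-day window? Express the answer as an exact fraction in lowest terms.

342/7

Total count 80 over total exposure 6 days.
Conjugate update: add total count to the shape and total exposure to the rate, giving Gamma(114, 14).
Predictive mean over a 6-day window = T·E[λ|data] = 6·114/14 = 342/7.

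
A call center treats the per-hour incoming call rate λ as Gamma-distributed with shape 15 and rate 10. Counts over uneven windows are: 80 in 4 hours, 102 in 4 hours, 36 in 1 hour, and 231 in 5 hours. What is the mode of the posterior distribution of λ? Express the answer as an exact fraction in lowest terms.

463/24

Total count: 80 + 102 + 36 + 231 = 449.
Total exposure: 4 + 4 + 1 + 5 = 14 hours.
Posterior: α' = 15 + 449 = 464, β' = 10 + 14 = 24.
Posterior mode = (α'−1)/β' = 463/24.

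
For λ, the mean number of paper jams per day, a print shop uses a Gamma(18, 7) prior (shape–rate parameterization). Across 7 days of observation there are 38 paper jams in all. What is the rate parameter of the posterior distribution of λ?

14

Total count 38 over total exposure 7 days.
Gamma(α, β) with Poisson data over total exposure Σt gives posterior Gamma(α+Σx, β+Σt) = Gamma(56, 14).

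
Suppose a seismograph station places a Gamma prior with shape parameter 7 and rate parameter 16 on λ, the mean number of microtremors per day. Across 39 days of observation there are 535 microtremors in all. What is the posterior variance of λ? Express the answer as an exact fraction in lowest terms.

Total count 535 over total exposure 39 days.
Posterior: α' = 7 + 535 = 542, β' = 16 + 39 = 55.
Posterior variance = α'/β'² = 542/3025.

542/3025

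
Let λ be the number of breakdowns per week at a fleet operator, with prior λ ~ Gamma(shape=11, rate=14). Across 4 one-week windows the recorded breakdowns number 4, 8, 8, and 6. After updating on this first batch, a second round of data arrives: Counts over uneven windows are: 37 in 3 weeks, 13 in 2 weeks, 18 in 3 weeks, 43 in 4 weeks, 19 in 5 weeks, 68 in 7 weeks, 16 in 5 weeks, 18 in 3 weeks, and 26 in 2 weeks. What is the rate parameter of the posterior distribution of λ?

Total count: 4 + 8 + 8 + 6 = 26.
Total exposure: 4 weeks.
After the first batch: Gamma(11 + 26, 14 + 4) = Gamma(37, 18).
Total count: 37 + 13 + 18 + 43 + 19 + 68 + 16 + 18 + 26 = 258.
Total exposure: 3 + 2 + 3 + 4 + 5 + 7 + 5 + 3 + 2 = 34 weeks.
After the second batch: Gamma(37 + 258, 18 + 34) = Gamma(295, 52).

52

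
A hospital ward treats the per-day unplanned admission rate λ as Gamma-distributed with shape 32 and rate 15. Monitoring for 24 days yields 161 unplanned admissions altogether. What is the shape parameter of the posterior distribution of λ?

Total count 161 over total exposure 24 days.
Conjugate update: add total count to the shape and total exposure to the rate, giving Gamma(193, 39).

193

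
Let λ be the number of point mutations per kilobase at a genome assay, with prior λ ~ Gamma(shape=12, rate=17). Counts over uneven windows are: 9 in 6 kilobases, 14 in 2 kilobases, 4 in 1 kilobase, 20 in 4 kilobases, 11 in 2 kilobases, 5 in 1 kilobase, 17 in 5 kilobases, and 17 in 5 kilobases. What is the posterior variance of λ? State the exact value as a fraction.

109/1849

Total count: 9 + 14 + 4 + 20 + 11 + 5 + 17 + 17 = 97.
Total exposure: 6 + 2 + 1 + 4 + 2 + 1 + 5 + 5 = 26 kilobases.
Posterior: α' = 12 + 97 = 109, β' = 17 + 26 = 43.
Posterior variance = α'/β'² = 109/1849.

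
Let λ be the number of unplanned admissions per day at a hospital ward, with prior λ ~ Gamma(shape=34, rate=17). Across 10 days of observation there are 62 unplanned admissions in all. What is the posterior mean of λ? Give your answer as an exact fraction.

Total count 62 over total exposure 10 days.
Gamma(α, β) with Poisson data over total exposure Σt gives posterior Gamma(α+Σx, β+Σt) = Gamma(96, 27).
Posterior mean = α'/β' = 96/27 = 32/9.

32/9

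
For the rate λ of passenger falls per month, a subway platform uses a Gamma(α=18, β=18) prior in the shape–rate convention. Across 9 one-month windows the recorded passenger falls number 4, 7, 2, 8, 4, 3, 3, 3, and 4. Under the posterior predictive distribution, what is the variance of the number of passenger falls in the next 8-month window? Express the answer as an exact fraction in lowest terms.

Total count: 4 + 7 + 2 + 8 + 4 + 3 + 3 + 3 + 4 = 38.
Total exposure: 9 months.
Gamma(α, β) with Poisson data over total exposure Σt gives posterior Gamma(α+Σx, β+Σt) = Gamma(56, 27).
The posterior predictive for a window of length T is Negative Binomial with variance T·α'·(β'+T)/β'² = 8·56·35/729 = 15680/729.

15680/729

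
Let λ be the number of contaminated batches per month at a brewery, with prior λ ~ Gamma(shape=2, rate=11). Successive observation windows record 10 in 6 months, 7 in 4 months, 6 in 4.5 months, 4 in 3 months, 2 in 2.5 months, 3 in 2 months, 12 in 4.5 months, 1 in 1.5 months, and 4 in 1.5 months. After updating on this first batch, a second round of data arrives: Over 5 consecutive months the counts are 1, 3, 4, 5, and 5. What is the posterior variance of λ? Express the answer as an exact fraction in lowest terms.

Total count: 10 + 7 + 6 + 4 + 2 + 3 + 12 + 1 + 4 = 49.
Total exposure: 6 + 4 + 4.5 + 3 + 2.5 + 2 + 4.5 + 1.5 + 1.5 = 29.5 months.
After the first batch: Gamma(2 + 49, 11 + 29.5) = Gamma(51, 81/2).
Total count: 1 + 3 + 4 + 5 + 5 = 18.
Total exposure: 5 months.
After the second batch: Gamma(51 + 18, 81/2 + 5) = Gamma(69, 91/2).
Posterior variance = α'/β'² = 69/(8281/4) = 276/8281.

276/8281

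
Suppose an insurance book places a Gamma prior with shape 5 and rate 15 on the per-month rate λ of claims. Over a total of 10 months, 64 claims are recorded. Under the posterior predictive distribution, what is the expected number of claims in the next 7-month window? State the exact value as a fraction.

483/25

Total count 64 over total exposure 10 months.
Conjugate update: add total count to the shape and total exposure to the rate, giving Gamma(69, 25).
Predictive mean over a 7-month window = T·E[λ|data] = 7·69/25 = 483/25.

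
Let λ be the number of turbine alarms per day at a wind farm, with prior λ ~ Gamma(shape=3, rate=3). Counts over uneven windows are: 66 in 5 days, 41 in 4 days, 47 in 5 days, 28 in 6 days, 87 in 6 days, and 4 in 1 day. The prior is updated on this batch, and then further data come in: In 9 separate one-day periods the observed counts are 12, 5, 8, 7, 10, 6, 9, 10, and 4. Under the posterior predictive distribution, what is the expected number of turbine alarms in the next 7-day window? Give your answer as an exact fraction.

2429/39

Total count: 66 + 41 + 47 + 28 + 87 + 4 = 273.
Total exposure: 5 + 4 + 5 + 6 + 6 + 1 = 27 days.
After the first batch: Gamma(3 + 273, 3 + 27) = Gamma(276, 30).
Total count: 12 + 5 + 8 + 7 + 10 + 6 + 9 + 10 + 4 = 71.
Total exposure: 9 days.
After the second batch: Gamma(276 + 71, 30 + 9) = Gamma(347, 39).
Predictive mean over a 7-day window = T·E[λ|data] = 7·347/39 = 2429/39.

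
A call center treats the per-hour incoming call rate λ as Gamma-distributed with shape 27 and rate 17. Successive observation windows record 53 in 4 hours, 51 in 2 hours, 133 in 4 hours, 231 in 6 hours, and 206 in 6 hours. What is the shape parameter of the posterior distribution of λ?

701

Total count: 53 + 51 + 133 + 231 + 206 = 674.
Total exposure: 4 + 2 + 4 + 6 + 6 = 22 hours.
The Gamma prior is conjugate for the Poisson rate, so λ | data ~ Gamma(27+674, 17+22) = Gamma(701, 39).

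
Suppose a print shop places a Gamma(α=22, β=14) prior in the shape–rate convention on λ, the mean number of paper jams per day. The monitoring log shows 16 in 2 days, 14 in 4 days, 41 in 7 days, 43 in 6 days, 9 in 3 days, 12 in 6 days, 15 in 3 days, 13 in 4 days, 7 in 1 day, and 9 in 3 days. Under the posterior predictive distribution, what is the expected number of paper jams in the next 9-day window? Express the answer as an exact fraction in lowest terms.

Total count: 16 + 14 + 41 + 43 + 9 + 12 + 15 + 13 + 7 + 9 = 179.
Total exposure: 2 + 4 + 7 + 6 + 3 + 6 + 3 + 4 + 1 + 3 = 39 days.
The Gamma prior is conjugate for the Poisson rate, so λ | data ~ Gamma(22+179, 14+39) = Gamma(201, 53).
Predictive mean over a 9-day window = T·E[λ|data] = 9·201/53 = 1809/53.

1809/53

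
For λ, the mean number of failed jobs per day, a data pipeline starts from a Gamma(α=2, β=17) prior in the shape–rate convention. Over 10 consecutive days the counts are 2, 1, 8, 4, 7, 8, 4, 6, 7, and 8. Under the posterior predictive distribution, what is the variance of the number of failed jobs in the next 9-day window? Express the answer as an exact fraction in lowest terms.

76/3

Total count: 2 + 1 + 8 + 4 + 7 + 8 + 4 + 6 + 7 + 8 = 55.
Total exposure: 10 days.
The Gamma prior is conjugate for the Poisson rate, so λ | data ~ Gamma(2+55, 17+10) = Gamma(57, 27).
The posterior predictive for a window of length T is Negative Binomial with variance T·α'·(β'+T)/β'² = 9·57·36/729 = 76/3.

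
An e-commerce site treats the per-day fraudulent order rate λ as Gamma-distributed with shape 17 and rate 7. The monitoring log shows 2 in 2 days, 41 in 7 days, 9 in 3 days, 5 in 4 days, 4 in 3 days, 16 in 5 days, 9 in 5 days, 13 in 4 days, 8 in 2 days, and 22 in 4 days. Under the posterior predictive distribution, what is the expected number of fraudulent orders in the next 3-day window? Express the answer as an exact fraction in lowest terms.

219/23

Total count: 2 + 41 + 9 + 5 + 4 + 16 + 9 + 13 + 8 + 22 = 129.
Total exposure: 2 + 7 + 3 + 4 + 3 + 5 + 5 + 4 + 2 + 4 = 39 days.
The Gamma prior is conjugate for the Poisson rate, so λ | data ~ Gamma(17+129, 7+39) = Gamma(146, 46).
Predictive mean over a 3-day window = T·E[λ|data] = 3·146/46 = 219/23.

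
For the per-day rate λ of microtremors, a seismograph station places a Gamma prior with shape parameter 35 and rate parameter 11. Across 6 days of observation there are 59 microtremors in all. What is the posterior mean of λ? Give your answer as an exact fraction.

94/17

Total count 59 over total exposure 6 days.
By Gamma–Poisson conjugacy, the posterior is Gamma(α + Σx, β + Σt) = Gamma(35 + 59, 11 + 6) = Gamma(94, 17).
Posterior mean = α'/β' = 94/17.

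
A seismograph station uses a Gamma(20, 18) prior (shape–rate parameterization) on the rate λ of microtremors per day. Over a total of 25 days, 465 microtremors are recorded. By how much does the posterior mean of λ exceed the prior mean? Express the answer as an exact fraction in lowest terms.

Total count 465 over total exposure 25 days.
Gamma(α, β) with Poisson data over total exposure Σt gives posterior Gamma(α+Σx, β+Σt) = Gamma(485, 43).
Posterior mean = 485/43 = 485/43; prior mean = 20/18 = 10/9. Difference = 485/43 − 10/9 = 3935/387.

3935/387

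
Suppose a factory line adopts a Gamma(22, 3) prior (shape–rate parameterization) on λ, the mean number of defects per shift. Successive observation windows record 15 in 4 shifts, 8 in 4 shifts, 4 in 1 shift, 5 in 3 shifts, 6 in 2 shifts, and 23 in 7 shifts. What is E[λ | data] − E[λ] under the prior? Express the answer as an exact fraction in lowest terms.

Total count: 15 + 8 + 4 + 5 + 6 + 23 = 61.
Total exposure: 4 + 4 + 1 + 3 + 2 + 7 = 21 shifts.
The Gamma prior is conjugate for the Poisson rate, so λ | data ~ Gamma(22+61, 3+21) = Gamma(83, 24).
Posterior mean = 83/24 = 83/24; prior mean = 22/3 = 22/3. Difference = 83/24 − 22/3 = -31/8.

-31/8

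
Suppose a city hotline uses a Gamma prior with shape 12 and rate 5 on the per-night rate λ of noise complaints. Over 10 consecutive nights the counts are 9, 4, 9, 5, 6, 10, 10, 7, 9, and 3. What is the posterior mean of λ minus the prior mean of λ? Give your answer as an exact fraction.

16/5

Total count: 9 + 4 + 9 + 5 + 6 + 10 + 10 + 7 + 9 + 3 = 72.
Total exposure: 10 nights.
The Gamma prior is conjugate for the Poisson rate, so λ | data ~ Gamma(12+72, 5+10) = Gamma(84, 15).
Posterior mean = 84/15 = 28/5; prior mean = 12/5 = 12/5. Difference = 28/5 − 12/5 = 16/5.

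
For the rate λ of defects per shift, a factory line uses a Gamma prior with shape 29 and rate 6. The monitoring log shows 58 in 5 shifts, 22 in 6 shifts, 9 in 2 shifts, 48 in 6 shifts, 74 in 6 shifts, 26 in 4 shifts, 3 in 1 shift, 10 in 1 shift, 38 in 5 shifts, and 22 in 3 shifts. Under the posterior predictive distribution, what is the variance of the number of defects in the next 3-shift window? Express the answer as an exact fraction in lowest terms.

Total count: 58 + 22 + 9 + 48 + 74 + 26 + 3 + 10 + 38 + 22 = 310.
Total exposure: 5 + 6 + 2 + 6 + 6 + 4 + 1 + 1 + 5 + 3 = 39 shifts.
Gamma(α, β) with Poisson data over total exposure Σt gives posterior Gamma(α+Σx, β+Σt) = Gamma(339, 45).
The posterior predictive for a window of length T is Negative Binomial with variance T·α'·(β'+T)/β'² = 3·339·48/2025 = 1808/75.

1808/75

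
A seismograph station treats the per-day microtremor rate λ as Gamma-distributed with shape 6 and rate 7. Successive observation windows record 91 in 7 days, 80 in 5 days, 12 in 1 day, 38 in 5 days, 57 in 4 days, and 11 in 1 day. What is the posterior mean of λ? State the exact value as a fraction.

59/6

Total count: 91 + 80 + 12 + 38 + 57 + 11 = 289.
Total exposure: 7 + 5 + 1 + 5 + 4 + 1 = 23 days.
Conjugate update: add total count to the shape and total exposure to the rate, giving Gamma(295, 30).
Posterior mean = α'/β' = 295/30 = 59/6.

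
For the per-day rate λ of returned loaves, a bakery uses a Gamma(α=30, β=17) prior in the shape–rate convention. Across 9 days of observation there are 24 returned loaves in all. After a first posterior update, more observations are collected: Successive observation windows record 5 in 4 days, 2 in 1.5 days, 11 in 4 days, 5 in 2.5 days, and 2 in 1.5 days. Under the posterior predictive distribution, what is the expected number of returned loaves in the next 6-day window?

12

Total count 24 over total exposure 9 days.
After the first batch: Gamma(30 + 24, 17 + 9) = Gamma(54, 26).
Total count: 5 + 2 + 11 + 5 + 2 = 25.
Total exposure: 4 + 1.5 + 4 + 2.5 + 1.5 = 13.5 days.
After the second batch: Gamma(54 + 25, 26 + 13.5) = Gamma(79, 79/2).
Predictive mean over a 6-day window = T·E[λ|data] = 6·79/(79/2) = 12.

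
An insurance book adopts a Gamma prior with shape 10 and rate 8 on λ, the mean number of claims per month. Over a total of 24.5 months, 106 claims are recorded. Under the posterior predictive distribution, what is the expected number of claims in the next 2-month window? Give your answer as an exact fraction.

464/65

Total count 106 over total exposure 24.5 months.
The Gamma prior is conjugate for the Poisson rate, so λ | data ~ Gamma(10+106, 8+24.5) = Gamma(116, 65/2).
Predictive mean over a 2-month window = T·E[λ|data] = 2·116/(65/2) = 464/65.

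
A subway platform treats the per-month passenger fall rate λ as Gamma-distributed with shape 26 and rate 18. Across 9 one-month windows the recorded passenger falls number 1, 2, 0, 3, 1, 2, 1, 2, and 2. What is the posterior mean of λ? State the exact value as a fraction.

Total count: 1 + 2 + 0 + 3 + 1 + 2 + 1 + 2 + 2 = 14.
Total exposure: 9 months.
The Gamma prior is conjugate for the Poisson rate, so λ | data ~ Gamma(26+14, 18+9) = Gamma(40, 27).
Posterior mean = α'/β' = 40/27.

40/27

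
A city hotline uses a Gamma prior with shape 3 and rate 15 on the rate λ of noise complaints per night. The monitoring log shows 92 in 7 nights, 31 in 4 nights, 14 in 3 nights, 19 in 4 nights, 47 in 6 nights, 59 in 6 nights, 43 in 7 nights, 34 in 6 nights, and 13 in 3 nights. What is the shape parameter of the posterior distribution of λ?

Total count: 92 + 31 + 14 + 19 + 47 + 59 + 43 + 34 + 13 = 352.
Total exposure: 7 + 4 + 3 + 4 + 6 + 6 + 7 + 6 + 3 = 46 nights.
Posterior: α' = 3 + 352 = 355, β' = 15 + 46 = 61.

355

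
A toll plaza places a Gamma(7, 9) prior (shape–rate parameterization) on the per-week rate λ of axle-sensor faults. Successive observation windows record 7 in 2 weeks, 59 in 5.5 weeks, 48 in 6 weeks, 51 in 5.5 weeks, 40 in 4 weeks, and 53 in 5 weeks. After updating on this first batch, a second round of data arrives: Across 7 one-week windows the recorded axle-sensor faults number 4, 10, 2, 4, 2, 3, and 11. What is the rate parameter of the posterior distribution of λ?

Total count: 7 + 59 + 48 + 51 + 40 + 53 = 258.
Total exposure: 2 + 5.5 + 6 + 5.5 + 4 + 5 = 28 weeks.
After the first batch: Gamma(7 + 258, 9 + 28) = Gamma(265, 37).
Total count: 4 + 10 + 2 + 4 + 2 + 3 + 11 = 36.
Total exposure: 7 weeks.
After the second batch: Gamma(265 + 36, 37 + 7) = Gamma(301, 44).

44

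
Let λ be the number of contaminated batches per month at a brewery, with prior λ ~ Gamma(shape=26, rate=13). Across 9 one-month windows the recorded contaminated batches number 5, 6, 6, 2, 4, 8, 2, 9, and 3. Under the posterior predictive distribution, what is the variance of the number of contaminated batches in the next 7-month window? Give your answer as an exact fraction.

14413/484

Total count: 5 + 6 + 6 + 2 + 4 + 8 + 2 + 9 + 3 = 45.
Total exposure: 9 months.
Posterior: α' = 26 + 45 = 71, β' = 13 + 9 = 22.
The posterior predictive for a window of length T is Negative Binomial with variance T·α'·(β'+T)/β'² = 7·71·29/484 = 14413/484.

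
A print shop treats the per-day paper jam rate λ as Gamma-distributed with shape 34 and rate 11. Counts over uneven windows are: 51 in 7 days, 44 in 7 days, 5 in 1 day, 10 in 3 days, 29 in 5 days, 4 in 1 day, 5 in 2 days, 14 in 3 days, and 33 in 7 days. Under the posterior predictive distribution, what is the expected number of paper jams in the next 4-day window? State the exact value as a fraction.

Total count: 51 + 44 + 5 + 10 + 29 + 4 + 5 + 14 + 33 = 195.
Total exposure: 7 + 7 + 1 + 3 + 5 + 1 + 2 + 3 + 7 = 36 days.
Gamma(α, β) with Poisson data over total exposure Σt gives posterior Gamma(α+Σx, β+Σt) = Gamma(229, 47).
Predictive mean over a 4-day window = T·E[λ|data] = 4·229/47 = 916/47.

916/47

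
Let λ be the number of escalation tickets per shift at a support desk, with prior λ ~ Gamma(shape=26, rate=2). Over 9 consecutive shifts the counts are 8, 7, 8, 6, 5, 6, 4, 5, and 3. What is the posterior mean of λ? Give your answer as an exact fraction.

78/11

Total count: 8 + 7 + 8 + 6 + 5 + 6 + 4 + 5 + 3 = 52.
Total exposure: 9 shifts.
Gamma(α, β) with Poisson data over total exposure Σt gives posterior Gamma(α+Σx, β+Σt) = Gamma(78, 11).
Posterior mean = α'/β' = 78/11.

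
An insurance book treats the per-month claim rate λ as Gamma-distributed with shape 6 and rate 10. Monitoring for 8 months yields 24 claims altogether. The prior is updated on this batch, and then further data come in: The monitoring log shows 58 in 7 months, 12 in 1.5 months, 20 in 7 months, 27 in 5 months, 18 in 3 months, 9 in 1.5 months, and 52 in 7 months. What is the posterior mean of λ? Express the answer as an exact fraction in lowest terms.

Total count 24 over total exposure 8 months.
After the first batch: Gamma(6 + 24, 10 + 8) = Gamma(30, 18).
Total count: 58 + 12 + 20 + 27 + 18 + 9 + 52 = 196.
Total exposure: 7 + 1.5 + 7 + 5 + 3 + 1.5 + 7 = 32 months.
After the second batch: Gamma(30 + 196, 18 + 32) = Gamma(226, 50).
Posterior mean = α'/β' = 226/50 = 113/25.

113/25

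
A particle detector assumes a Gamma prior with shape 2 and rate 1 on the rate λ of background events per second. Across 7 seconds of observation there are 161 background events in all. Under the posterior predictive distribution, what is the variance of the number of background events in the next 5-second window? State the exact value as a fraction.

10595/64

Total count 161 over total exposure 7 seconds.
By Gamma–Poisson conjugacy, the posterior is Gamma(α + Σx, β + Σt) = Gamma(2 + 161, 1 + 7) = Gamma(163, 8).
The posterior predictive for a window of length T is Negative Binomial with variance T·α'·(β'+T)/β'² = 5·163·13/64 = 10595/64.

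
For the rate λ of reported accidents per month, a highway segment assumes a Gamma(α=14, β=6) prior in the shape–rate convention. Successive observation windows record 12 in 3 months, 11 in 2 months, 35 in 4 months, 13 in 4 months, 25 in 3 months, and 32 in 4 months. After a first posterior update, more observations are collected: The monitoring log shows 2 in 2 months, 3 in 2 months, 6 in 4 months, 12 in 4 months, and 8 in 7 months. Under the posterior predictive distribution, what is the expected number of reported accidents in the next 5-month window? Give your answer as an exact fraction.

173/9

Total count: 12 + 11 + 35 + 13 + 25 + 32 = 128.
Total exposure: 3 + 2 + 4 + 4 + 3 + 4 = 20 months.
After the first batch: Gamma(14 + 128, 6 + 20) = Gamma(142, 26).
Total count: 2 + 3 + 6 + 12 + 8 = 31.
Total exposure: 2 + 2 + 4 + 4 + 7 = 19 months.
After the second batch: Gamma(142 + 31, 26 + 19) = Gamma(173, 45).
Predictive mean over a 5-month window = T·E[λ|data] = 5·173/45 = 173/9.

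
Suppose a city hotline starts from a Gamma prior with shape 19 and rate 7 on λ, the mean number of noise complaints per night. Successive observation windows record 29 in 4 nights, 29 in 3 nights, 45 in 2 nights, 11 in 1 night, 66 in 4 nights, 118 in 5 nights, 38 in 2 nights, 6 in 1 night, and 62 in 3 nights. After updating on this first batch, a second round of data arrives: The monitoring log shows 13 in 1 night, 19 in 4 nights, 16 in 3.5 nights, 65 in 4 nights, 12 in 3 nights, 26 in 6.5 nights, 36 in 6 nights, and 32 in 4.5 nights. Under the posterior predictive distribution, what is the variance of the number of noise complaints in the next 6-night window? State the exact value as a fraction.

120696/1849

Total count: 29 + 29 + 45 + 11 + 66 + 118 + 38 + 6 + 62 = 404.
Total exposure: 4 + 3 + 2 + 1 + 4 + 5 + 2 + 1 + 3 = 25 nights.
After the first batch: Gamma(19 + 404, 7 + 25) = Gamma(423, 32).
Total count: 13 + 19 + 16 + 65 + 12 + 26 + 36 + 32 = 219.
Total exposure: 1 + 4 + 3.5 + 4 + 3 + 6.5 + 6 + 4.5 = 32.5 nights.
After the second batch: Gamma(423 + 219, 32 + 32.5) = Gamma(642, 129/2).
The posterior predictive for a window of length T is Negative Binomial with variance T·α'·(β'+T)/β'² = 6·642·(141/2)/(16641/4) = 120696/1849.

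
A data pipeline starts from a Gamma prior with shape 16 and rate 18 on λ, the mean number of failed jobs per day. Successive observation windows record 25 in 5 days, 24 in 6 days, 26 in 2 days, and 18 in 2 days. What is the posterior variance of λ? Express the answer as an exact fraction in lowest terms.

109/1089

Total count: 25 + 24 + 26 + 18 = 93.
Total exposure: 5 + 6 + 2 + 2 = 15 days.
By Gamma–Poisson conjugacy, the posterior is Gamma(α + Σx, β + Σt) = Gamma(16 + 93, 18 + 15) = Gamma(109, 33).
Posterior variance = α'/β'² = 109/1089.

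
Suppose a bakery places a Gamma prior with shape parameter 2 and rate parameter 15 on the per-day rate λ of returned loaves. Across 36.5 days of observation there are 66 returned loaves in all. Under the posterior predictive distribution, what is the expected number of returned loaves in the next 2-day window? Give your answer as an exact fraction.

Total count 66 over total exposure 36.5 days.
Posterior: α' = 2 + 66 = 68, β' = 15 + 36.5 = 103/2.
Predictive mean over a 2-day window = T·E[λ|data] = 2·68/(103/2) = 272/103.

272/103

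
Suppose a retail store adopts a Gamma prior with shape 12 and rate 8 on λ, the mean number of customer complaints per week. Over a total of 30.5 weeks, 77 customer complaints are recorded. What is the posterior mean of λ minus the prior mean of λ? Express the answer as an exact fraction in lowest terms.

125/154

Total count 77 over total exposure 30.5 weeks.
By Gamma–Poisson conjugacy, the posterior is Gamma(α + Σx, β + Σt) = Gamma(12 + 77, 8 + 30.5) = Gamma(89, 77/2).
Posterior mean = 89/(77/2) = 178/77; prior mean = 12/8 = 3/2. Difference = 178/77 − 3/2 = 125/154.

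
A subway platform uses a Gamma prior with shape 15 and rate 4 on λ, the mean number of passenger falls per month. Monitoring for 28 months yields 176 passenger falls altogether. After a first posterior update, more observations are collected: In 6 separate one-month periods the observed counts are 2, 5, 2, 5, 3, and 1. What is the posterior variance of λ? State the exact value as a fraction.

Total count 176 over total exposure 28 months.
After the first batch: Gamma(15 + 176, 4 + 28) = Gamma(191, 32).
Total count: 2 + 5 + 2 + 5 + 3 + 1 = 18.
Total exposure: 6 months.
After the second batch: Gamma(191 + 18, 32 + 6) = Gamma(209, 38).
Posterior variance = α'/β'² = 209/1444 = 11/76.

11/76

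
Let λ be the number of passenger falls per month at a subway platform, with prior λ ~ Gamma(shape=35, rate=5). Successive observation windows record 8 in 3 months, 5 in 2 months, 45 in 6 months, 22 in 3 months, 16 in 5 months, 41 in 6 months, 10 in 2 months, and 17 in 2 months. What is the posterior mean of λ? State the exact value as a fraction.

199/34

Total count: 8 + 5 + 45 + 22 + 16 + 41 + 10 + 17 = 164.
Total exposure: 3 + 2 + 6 + 3 + 5 + 6 + 2 + 2 = 29 months.
Gamma(α, β) with Poisson data over total exposure Σt gives posterior Gamma(α+Σx, β+Σt) = Gamma(199, 34).
Posterior mean = α'/β' = 199/34.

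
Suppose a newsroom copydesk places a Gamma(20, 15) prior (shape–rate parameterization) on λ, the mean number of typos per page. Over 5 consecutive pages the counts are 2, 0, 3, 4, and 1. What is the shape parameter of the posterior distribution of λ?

Total count: 2 + 0 + 3 + 4 + 1 = 10.
Total exposure: 5 pages.
By Gamma–Poisson conjugacy, the posterior is Gamma(α + Σx, β + Σt) = Gamma(20 + 10, 15 + 5) = Gamma(30, 20).

30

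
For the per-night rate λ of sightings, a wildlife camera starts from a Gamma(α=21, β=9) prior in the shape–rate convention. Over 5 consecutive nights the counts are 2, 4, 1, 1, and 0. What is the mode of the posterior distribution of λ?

2

Total count: 2 + 4 + 1 + 1 + 0 = 8.
Total exposure: 5 nights.
Gamma(α, β) with Poisson data over total exposure Σt gives posterior Gamma(α+Σx, β+Σt) = Gamma(29, 14).
Posterior mode = (α'−1)/β' = 28/14 = 2.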